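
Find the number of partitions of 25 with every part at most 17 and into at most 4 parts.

A full systematic count gives 154.

154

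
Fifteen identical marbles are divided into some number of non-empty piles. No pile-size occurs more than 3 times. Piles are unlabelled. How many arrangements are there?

There are 105 such partitions.

105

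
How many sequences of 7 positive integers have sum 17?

8008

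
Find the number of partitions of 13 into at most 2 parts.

7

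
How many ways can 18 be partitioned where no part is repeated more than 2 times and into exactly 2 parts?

The partitions of 18 that satisfy the conditions:
17+1
16+2
15+3
14+4
13+5
12+6
11+7
10+8
9+9

9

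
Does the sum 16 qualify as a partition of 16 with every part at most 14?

The parts sum to 16, and the condition 'no summand exceeds 14' is violated.

No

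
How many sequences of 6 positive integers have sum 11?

A composition of 11 into 6 positive parts is chosen by placing 5 dividers among the 10 gaps between 11 units: C(10,5) = 252.

252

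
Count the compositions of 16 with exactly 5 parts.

1365

A composition of 16 into 5 positive parts is chosen by placing 4 dividers among the 15 gaps between 16 units: C(15,4) = 1365.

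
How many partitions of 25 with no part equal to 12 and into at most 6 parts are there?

Counting exhaustively, 555 partitions satisfy the conditions.

555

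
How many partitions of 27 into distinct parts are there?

A full systematic count gives 192.

192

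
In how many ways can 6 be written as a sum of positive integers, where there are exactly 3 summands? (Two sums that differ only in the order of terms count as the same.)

The partitions of 6 that satisfy the conditions:
1+1+4
1+2+3
2+2+2

3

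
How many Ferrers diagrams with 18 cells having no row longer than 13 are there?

373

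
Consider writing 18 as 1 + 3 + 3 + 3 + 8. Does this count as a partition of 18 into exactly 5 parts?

Yes

The parts sum to 18, and the condition 'there are exactly 5 summands' holds.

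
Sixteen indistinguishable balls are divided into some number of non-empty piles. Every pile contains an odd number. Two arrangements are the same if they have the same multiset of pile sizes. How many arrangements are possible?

There are too many to list fully; the first 12 (by largest part) are:
15, 1
13, 3
13, 1, 1, 1
11, 5
11, 3, 1, 1
11, 1, 1, 1, 1, 1
9, 7
9, 5, 1, 1
9, 3, 3, 1
9, 3, 1, 1, 1, 1
9, 1, 1, 1, 1, 1, 1, 1
7, 7, 1, 1
…and 20 more, for 32 total.

32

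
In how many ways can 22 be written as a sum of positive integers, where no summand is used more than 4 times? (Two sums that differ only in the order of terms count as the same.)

628

Enumerating by decreasing first part gives 628 partitions in all.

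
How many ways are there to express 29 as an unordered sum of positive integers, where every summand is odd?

Enumerating by decreasing first part gives 256 partitions in all.

256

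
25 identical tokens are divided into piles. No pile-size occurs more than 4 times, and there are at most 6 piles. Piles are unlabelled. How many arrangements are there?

A full systematic count gives 607.

607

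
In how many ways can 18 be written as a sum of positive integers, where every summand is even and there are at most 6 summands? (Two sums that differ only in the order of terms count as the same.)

26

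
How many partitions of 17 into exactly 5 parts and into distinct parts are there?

2

They are:
7+4+3+2+1
6+5+3+2+1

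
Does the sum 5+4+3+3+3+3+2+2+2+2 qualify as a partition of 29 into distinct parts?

No

The parts sum to 29, and the condition 'all summands are distinct' is violated.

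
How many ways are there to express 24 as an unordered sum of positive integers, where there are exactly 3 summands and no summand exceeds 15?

A partial list (first 12 by largest part):
15 + 8 + 1
15 + 7 + 2
15 + 6 + 3
15 + 5 + 4
14 + 9 + 1
14 + 8 + 2
14 + 7 + 3
14 + 6 + 4
14 + 5 + 5
13 + 10 + 1
13 + 9 + 2
13 + 8 + 3
…and 20 more, for 32 total.

32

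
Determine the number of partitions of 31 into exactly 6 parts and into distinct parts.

35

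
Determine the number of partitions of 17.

Counting exhaustively, 297 partitions satisfy the conditions.

297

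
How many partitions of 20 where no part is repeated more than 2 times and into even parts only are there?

The partitions of 20 that satisfy the conditions:
20
18, 2
16, 4
16, 2, 2
14, 6
14, 4, 2
12, 8
12, 6, 2
12, 4, 4
12, 4, 2, 2
10, 10
10, 8, 2
10, 6, 4
10, 6, 2, 2
10, 4, 4, 2
8, 8, 4
8, 8, 2, 2
8, 6, 6
8, 6, 4, 2
8, 4, 4, 2, 2
6, 6, 4, 4
6, 6, 4, 2, 2
Counting gives 22.

22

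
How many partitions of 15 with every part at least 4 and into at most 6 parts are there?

They are:
15
11, 4
10, 5
9, 6
8, 7
7, 4, 4
6, 5, 4
5, 5, 5

8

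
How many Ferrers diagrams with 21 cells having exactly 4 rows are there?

72

Counting exhaustively, 72 partitions satisfy the conditions.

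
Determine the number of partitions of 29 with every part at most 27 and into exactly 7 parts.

Direct enumeration gives 522 partitions.

522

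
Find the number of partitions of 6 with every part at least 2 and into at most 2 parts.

They are:
6
4, 2
3, 3
That's 3 in total.

3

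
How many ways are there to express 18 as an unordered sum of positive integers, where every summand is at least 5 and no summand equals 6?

6

The partitions of 18 that satisfy the conditions:
18
5+13
7+11
8+10
9+9
5+5+8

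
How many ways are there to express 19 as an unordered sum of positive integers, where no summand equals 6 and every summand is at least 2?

81

Enumerating by decreasing first part gives 81 partitions in all.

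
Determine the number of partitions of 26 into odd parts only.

165

There are 165 such partitions.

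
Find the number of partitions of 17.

A full systematic count gives 297.

297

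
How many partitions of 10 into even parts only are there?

Listing the qualifying partitions of 10:
10
8 + 2
6 + 4
6 + 2 + 2
4 + 4 + 2
4 + 2 + 2 + 2
2 + 2 + 2 + 2 + 2

7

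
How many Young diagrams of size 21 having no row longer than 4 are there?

120

Systematic enumeration (by largest part, then next-largest, …) yields 120.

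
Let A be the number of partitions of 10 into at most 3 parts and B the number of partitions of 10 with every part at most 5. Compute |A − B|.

Partitions of 10 into at most 3 parts: 14.
Partitions of 10 with every part at most 5: 30.
|14 − 30| = 16.

16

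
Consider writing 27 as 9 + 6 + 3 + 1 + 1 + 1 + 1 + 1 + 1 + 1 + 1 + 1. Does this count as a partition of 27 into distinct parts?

No

The parts sum to 27, and the condition 'all summands are distinct' is violated.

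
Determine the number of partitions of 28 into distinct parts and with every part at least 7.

They are:
28
21+7
20+8
19+9
18+10
17+11
16+12
15+13
13+8+7
12+9+7
11+10+7
11+9+8

12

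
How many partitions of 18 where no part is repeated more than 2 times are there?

135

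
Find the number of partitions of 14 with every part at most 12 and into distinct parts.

The partitions of 14 that satisfy the conditions:
12, 2
11, 3
11, 2, 1
10, 4
10, 3, 1
9, 5
9, 4, 1
9, 3, 2
8, 6
8, 5, 1
8, 4, 2
8, 3, 2, 1
7, 6, 1
7, 5, 2
7, 4, 3
7, 4, 2, 1
6, 5, 3
6, 5, 2, 1
6, 4, 3, 1
5, 4, 3, 2

20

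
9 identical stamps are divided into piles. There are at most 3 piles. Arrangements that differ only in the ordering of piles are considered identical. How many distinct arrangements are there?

12

Listing the qualifying partitions of 9:
9
8, 1
7, 2
7, 1, 1
6, 3
6, 2, 1
5, 4
5, 3, 1
5, 2, 2
4, 4, 1
4, 3, 2
3, 3, 3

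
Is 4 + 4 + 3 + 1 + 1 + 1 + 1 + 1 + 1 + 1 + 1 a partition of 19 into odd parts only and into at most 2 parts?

No

The parts sum to 19, and the condition 'every summand is odd' is violated.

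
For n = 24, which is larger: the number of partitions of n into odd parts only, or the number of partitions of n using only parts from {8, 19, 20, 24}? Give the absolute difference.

Partitions of 24 into odd parts only: 122.
Partitions of 24 using only parts from {8, 19, 20, 24}: 2.
|122 − 2| = 120.

120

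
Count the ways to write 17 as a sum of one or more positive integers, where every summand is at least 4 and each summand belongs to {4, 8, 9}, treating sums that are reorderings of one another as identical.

2

They are:
9+8
9+4+4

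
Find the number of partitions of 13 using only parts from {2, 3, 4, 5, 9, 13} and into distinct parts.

Listing the qualifying partitions of 13:
13
9 + 4

2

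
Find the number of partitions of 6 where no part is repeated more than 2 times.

They are:
6
5+1
4+2
4+1+1
3+3
3+2+1
2+2+1+1
Counting gives 7.

7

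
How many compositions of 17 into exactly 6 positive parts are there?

Equivalently, choose which 5 of the 16 gaps become plus signs: C(16,5) = 4368.

4368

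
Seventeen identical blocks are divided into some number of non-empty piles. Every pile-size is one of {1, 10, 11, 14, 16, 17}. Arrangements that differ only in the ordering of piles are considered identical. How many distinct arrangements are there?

They are:
17
16,1
14,1,1,1
11,1,1,1,1,1,1
10,1,1,1,1,1,1,1
1,1,1,1,1,1,1,1,1,1,1,1,1,1,1,1,1

6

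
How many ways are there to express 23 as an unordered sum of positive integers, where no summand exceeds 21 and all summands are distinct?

A full systematic count gives 102.

102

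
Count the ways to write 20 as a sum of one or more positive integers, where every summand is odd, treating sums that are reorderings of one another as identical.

There are too many to list fully; the first 12 (by largest part) are:
19 + 1
17 + 3
17 + 1 + 1 + 1
15 + 5
15 + 3 + 1 + 1
15 + 1 + 1 + 1 + 1 + 1
13 + 7
13 + 5 + 1 + 1
13 + 3 + 3 + 1
13 + 3 + 1 + 1 + 1 + 1
13 + 1 + 1 + 1 + 1 + 1 + 1 + 1
11 + 9
…and 52 more, for 64 total.

64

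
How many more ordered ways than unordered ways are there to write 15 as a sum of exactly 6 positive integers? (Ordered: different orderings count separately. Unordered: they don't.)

1976

Compositions: C(14,5) = 2002.
Unordered (partitions into 6 parts): 26.
Difference: 2002 − 26 = 1976.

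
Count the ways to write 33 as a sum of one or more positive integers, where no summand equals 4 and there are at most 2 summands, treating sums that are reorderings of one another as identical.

16

Enumerating:
33
32 + 1
31 + 2
30 + 3
28 + 5
27 + 6
26 + 7
25 + 8
24 + 9
23 + 10
22 + 11
21 + 12
20 + 13
19 + 14
18 + 15
17 + 16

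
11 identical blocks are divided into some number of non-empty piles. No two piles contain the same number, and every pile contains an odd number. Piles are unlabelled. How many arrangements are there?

2

They are:
11
7+3+1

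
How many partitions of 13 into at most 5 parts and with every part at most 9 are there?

There are too many to list fully; the first 12 (by largest part) are:
9,4
9,3,1
9,2,2
9,2,1,1
9,1,1,1,1
8,5
8,4,1
8,3,2
8,3,1,1
8,2,2,1
8,2,1,1,1
7,6
…and 38 more, for 50 total.

50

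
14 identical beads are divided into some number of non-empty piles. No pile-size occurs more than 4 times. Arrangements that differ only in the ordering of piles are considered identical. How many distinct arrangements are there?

100

There are 100 such partitions.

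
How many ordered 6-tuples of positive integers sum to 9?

By stars and bars with positive parts, the count is C(8,5) = 56.

56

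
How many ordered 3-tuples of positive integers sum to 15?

Equivalently, choose which 2 of the 14 gaps become plus signs: C(14,2) = 91.

91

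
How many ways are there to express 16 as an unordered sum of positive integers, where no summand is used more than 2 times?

Direct enumeration gives 89 partitions.

89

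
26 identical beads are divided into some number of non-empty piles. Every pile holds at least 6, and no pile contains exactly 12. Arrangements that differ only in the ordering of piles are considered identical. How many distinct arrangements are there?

18

The partitions of 26 that satisfy the conditions:
26
20+6
19+7
18+8
17+9
16+10
15+11
14+6+6
13+13
13+7+6
11+9+6
11+8+7
10+10+6
10+9+7
10+8+8
9+9+8
8+6+6+6
7+7+6+6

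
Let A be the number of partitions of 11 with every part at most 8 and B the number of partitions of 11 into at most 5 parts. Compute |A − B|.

15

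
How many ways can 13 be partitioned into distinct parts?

The partitions of 13 that satisfy the conditions:
13
12,1
11,2
10,3
10,2,1
9,4
9,3,1
8,5
8,4,1
8,3,2
7,6
7,5,1
7,4,2
7,3,2,1
6,5,2
6,4,3
6,4,2,1
5,4,3,1

18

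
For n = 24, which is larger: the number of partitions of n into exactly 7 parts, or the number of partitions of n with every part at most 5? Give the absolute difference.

132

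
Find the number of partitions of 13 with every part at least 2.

Enumerating:
13
2 + 11
3 + 10
4 + 9
2 + 2 + 9
5 + 8
2 + 3 + 8
6 + 7
2 + 4 + 7
3 + 3 + 7
2 + 2 + 2 + 7
2 + 5 + 6
3 + 4 + 6
2 + 2 + 3 + 6
3 + 5 + 5
4 + 4 + 5
2 + 2 + 4 + 5
2 + 3 + 3 + 5
2 + 2 + 2 + 2 + 5
2 + 3 + 4 + 4
3 + 3 + 3 + 4
2 + 2 + 2 + 3 + 4
2 + 2 + 3 + 3 + 3
2 + 2 + 2 + 2 + 2 + 3

24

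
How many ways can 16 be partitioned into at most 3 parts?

30

There are too many to list fully; the first 12 (by largest part) are:
16
1, 15
2, 14
1, 1, 14
3, 13
1, 2, 13
4, 12
1, 3, 12
2, 2, 12
5, 11
1, 4, 11
2, 3, 11
…and 18 more, for 30 total.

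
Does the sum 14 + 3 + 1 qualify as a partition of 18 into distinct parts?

Yes

The parts sum to 18, and the condition 'all summands are distinct' holds.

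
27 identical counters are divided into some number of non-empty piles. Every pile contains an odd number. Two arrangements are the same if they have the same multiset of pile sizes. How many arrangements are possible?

Enumerating by decreasing first part gives 192 partitions in all.

192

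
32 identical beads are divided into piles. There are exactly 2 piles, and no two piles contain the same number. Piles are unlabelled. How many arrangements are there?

Enumerating:
1,31
2,30
3,29
4,28
5,27
6,26
7,25
8,24
9,23
10,22
11,21
12,20
13,19
14,18
15,17
That's 15 in total.

15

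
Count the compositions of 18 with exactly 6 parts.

Equivalently, choose which 5 of the 17 gaps become plus signs: C(17,5) = 6188.

6188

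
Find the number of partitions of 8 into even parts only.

5

Enumerating:
8
6,2
4,4
4,2,2
2,2,2,2
That's 5 in total.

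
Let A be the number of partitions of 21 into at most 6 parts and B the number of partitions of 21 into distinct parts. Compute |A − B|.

Partitions of 21 into at most 6 parts: 331.
Partitions of 21 into distinct parts: 76.
|331 − 76| = 255.

255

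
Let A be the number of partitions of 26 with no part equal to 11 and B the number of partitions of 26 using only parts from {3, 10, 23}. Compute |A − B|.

Partitions of 26 with no part equal to 11: 2260.
Partitions of 26 using only parts from {3, 10, 23}: 2.
|2260 − 2| = 2258.

2258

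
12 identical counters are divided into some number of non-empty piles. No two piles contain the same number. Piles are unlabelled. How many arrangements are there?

15

The partitions of 12 that satisfy the conditions:
12
11, 1
10, 2
9, 3
9, 2, 1
8, 4
8, 3, 1
7, 5
7, 4, 1
7, 3, 2
6, 5, 1
6, 4, 2
6, 3, 2, 1
5, 4, 3
5, 4, 2, 1
That's 15 in total.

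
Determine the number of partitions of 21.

There are 792 such partitions.

792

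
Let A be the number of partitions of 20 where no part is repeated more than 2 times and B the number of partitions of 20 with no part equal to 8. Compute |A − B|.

Partitions of 20 where no part is repeated more than 2 times: 202.
Partitions of 20 with no part equal to 8: 550.
|202 − 550| = 348.

348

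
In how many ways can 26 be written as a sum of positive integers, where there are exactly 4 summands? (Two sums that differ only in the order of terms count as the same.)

136

Direct enumeration gives 136 partitions.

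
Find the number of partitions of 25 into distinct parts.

142

Counting exhaustively, 142 partitions satisfy the conditions.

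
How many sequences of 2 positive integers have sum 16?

Equivalently, choose which 1 of the 15 gaps become plus signs: C(15,1) = 15.

15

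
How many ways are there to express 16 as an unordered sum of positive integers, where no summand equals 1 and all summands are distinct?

17

Listing the qualifying partitions of 16:
16
14 + 2
13 + 3
12 + 4
11 + 5
11 + 3 + 2
10 + 6
10 + 4 + 2
9 + 7
9 + 5 + 2
9 + 4 + 3
8 + 6 + 2
8 + 5 + 3
7 + 6 + 3
7 + 5 + 4
7 + 4 + 3 + 2
6 + 5 + 3 + 2
That's 17 in total.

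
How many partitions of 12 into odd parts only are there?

15

Listing the qualifying partitions of 12:
11 + 1
9 + 3
9 + 1 + 1 + 1
7 + 5
7 + 3 + 1 + 1
7 + 1 + 1 + 1 + 1 + 1
5 + 5 + 1 + 1
5 + 3 + 3 + 1
5 + 3 + 1 + 1 + 1 + 1
5 + 1 + 1 + 1 + 1 + 1 + 1 + 1
3 + 3 + 3 + 3
3 + 3 + 3 + 1 + 1 + 1
3 + 3 + 1 + 1 + 1 + 1 + 1 + 1
3 + 1 + 1 + 1 + 1 + 1 + 1 + 1 + 1 + 1
1 + 1 + 1 + 1 + 1 + 1 + 1 + 1 + 1 + 1 + 1 + 1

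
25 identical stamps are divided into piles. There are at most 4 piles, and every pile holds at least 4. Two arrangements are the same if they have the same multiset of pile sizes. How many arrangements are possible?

A partial list (first 12 by largest part):
25
21+4
20+5
19+6
18+7
17+8
17+4+4
16+9
16+5+4
15+10
15+6+4
15+5+5
…and 37 more, for 49 total.

49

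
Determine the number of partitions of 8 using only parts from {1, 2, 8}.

6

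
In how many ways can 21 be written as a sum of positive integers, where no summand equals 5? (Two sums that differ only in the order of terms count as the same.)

561

A full systematic count gives 561.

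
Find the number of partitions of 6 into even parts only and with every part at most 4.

2

Enumerating:
4 + 2
2 + 2 + 2
Counting gives 2.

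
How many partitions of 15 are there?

176

Direct enumeration gives 176 partitions.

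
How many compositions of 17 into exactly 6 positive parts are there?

Place 5 bars in the 16 internal gaps of a row of 17 dots: C(16,5) = 4368.

4368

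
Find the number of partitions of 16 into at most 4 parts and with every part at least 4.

They are:
16
4 + 12
5 + 11
6 + 10
7 + 9
8 + 8
4 + 4 + 8
4 + 5 + 7
4 + 6 + 6
5 + 5 + 6
4 + 4 + 4 + 4
Counting gives 11.

11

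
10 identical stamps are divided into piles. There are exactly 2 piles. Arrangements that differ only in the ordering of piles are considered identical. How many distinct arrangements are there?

They are:
9,1
8,2
7,3
6,4
5,5

5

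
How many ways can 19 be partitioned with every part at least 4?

They are:
19
4 + 15
5 + 14
6 + 13
7 + 12
8 + 11
4 + 4 + 11
9 + 10
4 + 5 + 10
4 + 6 + 9
5 + 5 + 9
4 + 7 + 8
5 + 6 + 8
5 + 7 + 7
6 + 6 + 7
4 + 4 + 4 + 7
4 + 4 + 5 + 6
4 + 5 + 5 + 5

18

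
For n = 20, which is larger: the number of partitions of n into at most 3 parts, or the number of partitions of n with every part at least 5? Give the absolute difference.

Partitions of 20 into at most 3 parts: 44.
Partitions of 20 with every part at least 5: 13.
|44 − 13| = 31.

31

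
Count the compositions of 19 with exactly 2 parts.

18

Place 1 bars in the 18 internal gaps of a row of 19 dots: C(18,1) = 18.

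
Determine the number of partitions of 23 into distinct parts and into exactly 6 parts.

2

Listing the qualifying partitions of 23:
8, 5, 4, 3, 2, 1
7, 6, 4, 3, 2, 1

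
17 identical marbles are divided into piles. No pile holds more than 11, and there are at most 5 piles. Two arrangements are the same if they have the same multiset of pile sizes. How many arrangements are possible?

101

There are 101 such partitions.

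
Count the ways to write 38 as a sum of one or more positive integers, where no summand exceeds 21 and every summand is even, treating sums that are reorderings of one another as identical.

423

A full systematic count gives 423.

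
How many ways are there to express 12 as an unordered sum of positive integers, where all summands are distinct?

The partitions of 12 that satisfy the conditions:
12
11, 1
10, 2
9, 3
9, 2, 1
8, 4
8, 3, 1
7, 5
7, 4, 1
7, 3, 2
6, 5, 1
6, 4, 2
6, 3, 2, 1
5, 4, 3
5, 4, 2, 1

15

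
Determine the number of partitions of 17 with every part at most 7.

201

A full systematic count gives 201.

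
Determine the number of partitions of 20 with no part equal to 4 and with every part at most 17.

There are 392 such partitions.

392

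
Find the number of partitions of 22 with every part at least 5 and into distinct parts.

The partitions of 22 that satisfy the conditions:
22
17 + 5
16 + 6
15 + 7
14 + 8
13 + 9
12 + 10
11 + 6 + 5
10 + 7 + 5
9 + 8 + 5
9 + 7 + 6

11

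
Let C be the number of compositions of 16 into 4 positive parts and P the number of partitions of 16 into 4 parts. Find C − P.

Ordered (compositions into 4 parts): C(15,3) = 455.
Unordered (partitions into 4 parts): 34.
Difference: 455 − 34 = 421.

421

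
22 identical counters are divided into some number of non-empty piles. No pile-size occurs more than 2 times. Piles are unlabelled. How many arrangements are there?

There are 297 such partitions.

297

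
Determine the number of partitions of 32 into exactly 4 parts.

Direct enumeration gives 249 partitions.

249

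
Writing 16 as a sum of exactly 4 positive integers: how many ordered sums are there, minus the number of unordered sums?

421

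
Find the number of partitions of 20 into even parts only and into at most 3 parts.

14

They are:
20
18 + 2
16 + 4
16 + 2 + 2
14 + 6
14 + 4 + 2
12 + 8
12 + 6 + 2
12 + 4 + 4
10 + 10
10 + 8 + 2
10 + 6 + 4
8 + 8 + 4
8 + 6 + 6
That's 14 in total.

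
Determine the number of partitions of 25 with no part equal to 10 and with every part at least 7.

Enumerating:
25
18, 7
17, 8
16, 9
14, 11
13, 12
11, 7, 7
9, 9, 7
9, 8, 8

9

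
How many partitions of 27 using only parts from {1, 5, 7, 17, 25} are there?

The partitions of 27 that satisfy the conditions:
1 + 1 + 25
1 + 1 + 1 + 7 + 17
5 + 5 + 17
1 + 1 + 1 + 1 + 1 + 5 + 17
1 + 1 + 1 + 1 + 1 + 1 + 1 + 1 + 1 + 1 + 17
1 + 5 + 7 + 7 + 7
1 + 1 + 1 + 1 + 1 + 1 + 7 + 7 + 7
1 + 1 + 1 + 5 + 5 + 7 + 7
1 + 1 + 1 + 1 + 1 + 1 + 1 + 1 + 5 + 7 + 7
1 + 1 + 1 + 1 + 1 + 1 + 1 + 1 + 1 + 1 + 1 + 1 + 1 + 7 + 7
5 + 5 + 5 + 5 + 7
1 + 1 + 1 + 1 + 1 + 5 + 5 + 5 + 7
1 + 1 + 1 + 1 + 1 + 1 + 1 + 1 + 1 + 1 + 5 + 5 + 7
1 + 1 + 1 + 1 + 1 + 1 + 1 + 1 + 1 + 1 + 1 + 1 + 1 + 1 + 1 + 5 + 7
1 + 1 + 1 + 1 + 1 + 1 + 1 + 1 + 1 + 1 + 1 + 1 + 1 + 1 + 1 + 1 + 1 + 1 + 1 + 1 + 7
1 + 1 + 5 + 5 + 5 + 5 + 5
1 + 1 + 1 + 1 + 1 + 1 + 1 + 5 + 5 + 5 + 5
1 + 1 + 1 + 1 + 1 + 1 + 1 + 1 + 1 + 1 + 1 + 1 + 5 + 5 + 5
1 + 1 + 1 + 1 + 1 + 1 + 1 + 1 + 1 + 1 + 1 + 1 + 1 + 1 + 1 + 1 + 1 + 5 + 5
1 + 1 + 1 + 1 + 1 + 1 + 1 + 1 + 1 + 1 + 1 + 1 + 1 + 1 + 1 + 1 + 1 + 1 + 1 + 1 + 1 + 1 + 5
1 + 1 + 1 + 1 + 1 + 1 + 1 + 1 + 1 + 1 + 1 + 1 + 1 + 1 + 1 + 1 + 1 + 1 + 1 + 1 + 1 + 1 + 1 + 1 + 1 + 1 + 1
Counting gives 21.

21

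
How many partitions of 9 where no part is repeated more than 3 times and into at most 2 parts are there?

They are:
9
1, 8
2, 7
3, 6
4, 5
That's 5 in total.

5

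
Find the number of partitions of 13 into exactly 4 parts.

18

Listing the qualifying partitions of 13:
10, 1, 1, 1
9, 2, 1, 1
8, 3, 1, 1
8, 2, 2, 1
7, 4, 1, 1
7, 3, 2, 1
7, 2, 2, 2
6, 5, 1, 1
6, 4, 2, 1
6, 3, 3, 1
6, 3, 2, 2
5, 5, 2, 1
5, 4, 3, 1
5, 4, 2, 2
5, 3, 3, 2
4, 4, 4, 1
4, 4, 3, 2
4, 3, 3, 3
That's 18 in total.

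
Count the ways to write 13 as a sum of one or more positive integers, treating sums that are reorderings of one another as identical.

There are 101 such partitions.

101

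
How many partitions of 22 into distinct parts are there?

89

Enumerating by decreasing first part gives 89 partitions in all.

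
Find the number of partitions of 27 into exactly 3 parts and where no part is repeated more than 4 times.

A partial list (first 12 by largest part):
25,1,1
24,2,1
23,3,1
23,2,2
22,4,1
22,3,2
21,5,1
21,4,2
21,3,3
20,6,1
20,5,2
20,4,3
…and 49 more, for 61 total.

61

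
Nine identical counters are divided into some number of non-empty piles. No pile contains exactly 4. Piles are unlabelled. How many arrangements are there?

23

Listing the qualifying partitions of 9:
9
8+1
7+2
7+1+1
6+3
6+2+1
6+1+1+1
5+3+1
5+2+2
5+2+1+1
5+1+1+1+1
3+3+3
3+3+2+1
3+3+1+1+1
3+2+2+2
3+2+2+1+1
3+2+1+1+1+1
3+1+1+1+1+1+1
2+2+2+2+1
2+2+2+1+1+1
2+2+1+1+1+1+1
2+1+1+1+1+1+1+1
1+1+1+1+1+1+1+1+1
Counting gives 23.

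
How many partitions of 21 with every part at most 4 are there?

Enumerating by decreasing first part gives 120 partitions in all.

120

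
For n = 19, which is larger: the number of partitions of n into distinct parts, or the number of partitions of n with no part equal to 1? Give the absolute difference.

51

Partitions of 19 into distinct parts: 54.
Partitions of 19 with no part equal to 1: 105.
|54 − 105| = 51.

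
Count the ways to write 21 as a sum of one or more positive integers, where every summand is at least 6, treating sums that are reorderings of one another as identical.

9

The partitions of 21 that satisfy the conditions:
21
15 + 6
14 + 7
13 + 8
12 + 9
11 + 10
9 + 6 + 6
8 + 7 + 6
7 + 7 + 7
That's 9 in total.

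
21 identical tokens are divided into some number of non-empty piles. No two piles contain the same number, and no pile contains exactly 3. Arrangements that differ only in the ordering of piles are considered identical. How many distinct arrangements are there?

A partial list (first 12 by largest part):
21
1 + 20
2 + 19
1 + 2 + 18
4 + 17
5 + 16
1 + 4 + 16
6 + 15
1 + 5 + 15
2 + 4 + 15
7 + 14
1 + 6 + 14
…and 35 more, for 47 total.

47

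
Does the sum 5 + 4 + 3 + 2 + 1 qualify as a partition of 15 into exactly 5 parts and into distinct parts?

The parts sum to 15, and the condition 'there are exactly 5 summands' holds; the condition 'all summands are distinct' holds.

Yes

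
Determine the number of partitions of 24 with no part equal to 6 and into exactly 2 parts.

They are:
1+23
2+22
3+21
4+20
5+19
7+17
8+16
9+15
10+14
11+13
12+12
Counting gives 11.

11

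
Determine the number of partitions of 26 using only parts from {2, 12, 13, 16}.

They are:
16,2,2,2,2,2
13,13
12,12,2
12,2,2,2,2,2,2,2
2,2,2,2,2,2,2,2,2,2,2,2,2

5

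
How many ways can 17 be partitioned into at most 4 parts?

72

Direct enumeration gives 72 partitions.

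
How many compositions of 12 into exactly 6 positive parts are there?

462

A composition of 12 into 6 positive parts is chosen by placing 5 dividers among the 11 gaps between 12 units: C(11,5) = 462.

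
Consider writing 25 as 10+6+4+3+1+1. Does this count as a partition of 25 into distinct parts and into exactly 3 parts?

No

The parts sum to 25, and the condition 'all summands are distinct' is violated.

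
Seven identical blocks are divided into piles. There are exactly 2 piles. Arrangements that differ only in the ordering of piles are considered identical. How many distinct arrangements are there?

3

They are:
6,1
5,2
4,3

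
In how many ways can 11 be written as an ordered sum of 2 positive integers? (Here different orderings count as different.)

10

By stars and bars with positive parts, the count is C(10,1) = 10.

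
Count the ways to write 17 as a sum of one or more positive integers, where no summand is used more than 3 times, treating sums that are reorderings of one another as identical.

166

Counting exhaustively, 166 partitions satisfy the conditions.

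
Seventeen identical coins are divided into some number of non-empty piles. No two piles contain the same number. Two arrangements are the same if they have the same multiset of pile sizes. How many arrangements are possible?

38

A partial list (first 12 by largest part):
17
16,1
15,2
14,3
14,2,1
13,4
13,3,1
12,5
12,4,1
12,3,2
11,6
11,5,1
…and 26 more, for 38 total.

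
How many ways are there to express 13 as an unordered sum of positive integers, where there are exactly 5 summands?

18

Listing the qualifying partitions of 13:
1 + 1 + 1 + 1 + 9
1 + 1 + 1 + 2 + 8
1 + 1 + 1 + 3 + 7
1 + 1 + 2 + 2 + 7
1 + 1 + 1 + 4 + 6
1 + 1 + 2 + 3 + 6
1 + 2 + 2 + 2 + 6
1 + 1 + 1 + 5 + 5
1 + 1 + 2 + 4 + 5
1 + 1 + 3 + 3 + 5
1 + 2 + 2 + 3 + 5
2 + 2 + 2 + 2 + 5
1 + 1 + 3 + 4 + 4
1 + 2 + 2 + 4 + 4
1 + 2 + 3 + 3 + 4
2 + 2 + 2 + 3 + 4
1 + 3 + 3 + 3 + 3
2 + 2 + 3 + 3 + 3
Counting gives 18.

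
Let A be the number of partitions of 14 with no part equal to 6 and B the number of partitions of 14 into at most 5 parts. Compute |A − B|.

43

Partitions of 14 with no part equal to 6: 113.
Partitions of 14 into at most 5 parts: 70.
|113 − 70| = 43.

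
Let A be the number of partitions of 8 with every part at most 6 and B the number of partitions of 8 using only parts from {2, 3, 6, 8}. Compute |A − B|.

16

Partitions of 8 with every part at most 6: 20.
Partitions of 8 using only parts from {2, 3, 6, 8}: 4.
|20 − 4| = 16.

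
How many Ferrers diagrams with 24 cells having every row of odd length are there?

122

There are 122 such partitions.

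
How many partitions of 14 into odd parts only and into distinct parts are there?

3

Enumerating:
13+1
11+3
9+5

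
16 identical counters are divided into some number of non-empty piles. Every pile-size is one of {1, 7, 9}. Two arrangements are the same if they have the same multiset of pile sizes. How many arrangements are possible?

5

They are:
7+9
1+1+1+1+1+1+1+9
1+1+7+7
1+1+1+1+1+1+1+1+1+7
1+1+1+1+1+1+1+1+1+1+1+1+1+1+1+1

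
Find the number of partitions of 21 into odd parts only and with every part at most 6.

22

The partitions of 21 that satisfy the conditions:
5, 5, 5, 5, 1
5, 5, 5, 3, 3
5, 5, 5, 3, 1, 1, 1
5, 5, 5, 1, 1, 1, 1, 1, 1
5, 5, 3, 3, 3, 1, 1
5, 5, 3, 3, 1, 1, 1, 1, 1
5, 5, 3, 1, 1, 1, 1, 1, 1, 1, 1
5, 5, 1, 1, 1, 1, 1, 1, 1, 1, 1, 1, 1
5, 3, 3, 3, 3, 3, 1
5, 3, 3, 3, 3, 1, 1, 1, 1
5, 3, 3, 3, 1, 1, 1, 1, 1, 1, 1
5, 3, 3, 1, 1, 1, 1, 1, 1, 1, 1, 1, 1
5, 3, 1, 1, 1, 1, 1, 1, 1, 1, 1, 1, 1, 1, 1
5, 1, 1, 1, 1, 1, 1, 1, 1, 1, 1, 1, 1, 1, 1, 1, 1
3, 3, 3, 3, 3, 3, 3
3, 3, 3, 3, 3, 3, 1, 1, 1
3, 3, 3, 3, 3, 1, 1, 1, 1, 1, 1
3, 3, 3, 3, 1, 1, 1, 1, 1, 1, 1, 1, 1
3, 3, 3, 1, 1, 1, 1, 1, 1, 1, 1, 1, 1, 1, 1
3, 3, 1, 1, 1, 1, 1, 1, 1, 1, 1, 1, 1, 1, 1, 1, 1
3, 1, 1, 1, 1, 1, 1, 1, 1, 1, 1, 1, 1, 1, 1, 1, 1, 1, 1
1, 1, 1, 1, 1, 1, 1, 1, 1, 1, 1, 1, 1, 1, 1, 1, 1, 1, 1, 1, 1
Counting gives 22.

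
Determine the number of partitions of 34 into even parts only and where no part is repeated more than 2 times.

108

Counting exhaustively, 108 partitions satisfy the conditions.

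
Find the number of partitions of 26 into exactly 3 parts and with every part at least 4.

24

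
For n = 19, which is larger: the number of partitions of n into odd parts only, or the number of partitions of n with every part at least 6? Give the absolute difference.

48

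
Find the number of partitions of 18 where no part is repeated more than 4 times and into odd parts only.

A partial list (first 12 by largest part):
17+1
15+3
15+1+1+1
13+5
13+3+1+1
11+7
11+5+1+1
11+3+3+1
11+3+1+1+1+1
9+9
9+7+1+1
9+5+3+1
…and 14 more, for 26 total.

26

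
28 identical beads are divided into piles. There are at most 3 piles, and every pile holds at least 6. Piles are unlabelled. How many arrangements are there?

Enumerating:
28
22, 6
21, 7
20, 8
19, 9
18, 10
17, 11
16, 12
16, 6, 6
15, 13
15, 7, 6
14, 14
14, 8, 6
14, 7, 7
13, 9, 6
13, 8, 7
12, 10, 6
12, 9, 7
12, 8, 8
11, 11, 6
11, 10, 7
11, 9, 8
10, 10, 8
10, 9, 9
Counting gives 24.

24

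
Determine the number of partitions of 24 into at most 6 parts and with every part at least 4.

A partial list (first 12 by largest part):
24
20 + 4
19 + 5
18 + 6
17 + 7
16 + 8
16 + 4 + 4
15 + 9
15 + 5 + 4
14 + 10
14 + 6 + 4
14 + 5 + 5
…and 38 more, for 50 total.

50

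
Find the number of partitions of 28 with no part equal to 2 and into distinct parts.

Enumerating by decreasing first part gives 127 partitions in all.

127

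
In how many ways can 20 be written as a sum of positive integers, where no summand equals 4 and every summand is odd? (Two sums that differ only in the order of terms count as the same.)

64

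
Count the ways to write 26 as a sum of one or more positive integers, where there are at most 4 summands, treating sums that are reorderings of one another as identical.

206

Enumerating by decreasing first part gives 206 partitions in all.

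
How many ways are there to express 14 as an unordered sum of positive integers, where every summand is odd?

22

Enumerating:
13+1
11+3
11+1+1+1
9+5
9+3+1+1
9+1+1+1+1+1
7+7
7+5+1+1
7+3+3+1
7+3+1+1+1+1
7+1+1+1+1+1+1+1
5+5+3+1
5+5+1+1+1+1
5+3+3+3
5+3+3+1+1+1
5+3+1+1+1+1+1+1
5+1+1+1+1+1+1+1+1+1
3+3+3+3+1+1
3+3+3+1+1+1+1+1
3+3+1+1+1+1+1+1+1+1
3+1+1+1+1+1+1+1+1+1+1+1
1+1+1+1+1+1+1+1+1+1+1+1+1+1
That's 22 in total.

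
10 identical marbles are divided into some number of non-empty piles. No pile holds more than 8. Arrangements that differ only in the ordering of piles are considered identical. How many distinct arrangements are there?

40

A partial list (first 12 by largest part):
8 + 2
8 + 1 + 1
7 + 3
7 + 2 + 1
7 + 1 + 1 + 1
6 + 4
6 + 3 + 1
6 + 2 + 2
6 + 2 + 1 + 1
6 + 1 + 1 + 1 + 1
5 + 5
5 + 4 + 1
…and 28 more, for 40 total.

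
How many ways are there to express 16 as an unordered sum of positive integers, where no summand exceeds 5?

101

Systematic enumeration (by largest part, then next-largest, …) yields 101.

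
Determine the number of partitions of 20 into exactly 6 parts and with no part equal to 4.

A partial list (first 12 by largest part):
15, 1, 1, 1, 1, 1
14, 2, 1, 1, 1, 1
13, 3, 1, 1, 1, 1
13, 2, 2, 1, 1, 1
12, 3, 2, 1, 1, 1
12, 2, 2, 2, 1, 1
11, 5, 1, 1, 1, 1
11, 3, 3, 1, 1, 1
11, 3, 2, 2, 1, 1
11, 2, 2, 2, 2, 1
10, 6, 1, 1, 1, 1
10, 5, 2, 1, 1, 1
…and 41 more, for 53 total.

53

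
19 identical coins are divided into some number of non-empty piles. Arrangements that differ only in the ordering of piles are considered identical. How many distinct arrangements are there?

Enumerating by decreasing first part gives 490 partitions in all.

490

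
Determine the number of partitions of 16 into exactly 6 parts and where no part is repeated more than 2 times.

The partitions of 16 that satisfy the conditions:
7+3+2+2+1+1
6+4+2+2+1+1
6+3+3+2+1+1
5+5+2+2+1+1
5+4+3+2+1+1
5+3+3+2+2+1
4+4+3+3+1+1
4+4+3+2+2+1

8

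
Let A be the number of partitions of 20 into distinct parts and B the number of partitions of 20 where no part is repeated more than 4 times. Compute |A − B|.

345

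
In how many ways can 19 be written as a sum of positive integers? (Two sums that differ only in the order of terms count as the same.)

Direct enumeration gives 490 partitions.

490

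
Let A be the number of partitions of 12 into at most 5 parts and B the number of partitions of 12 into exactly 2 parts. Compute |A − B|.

41

Partitions of 12 into at most 5 parts: 47.
Partitions of 12 into exactly 2 parts: 6.
|47 − 6| = 41.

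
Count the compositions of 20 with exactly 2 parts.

By stars and bars with positive parts, the count is C(19,1) = 19.

19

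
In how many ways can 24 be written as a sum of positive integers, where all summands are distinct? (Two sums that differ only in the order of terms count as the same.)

A full systematic count gives 122.

122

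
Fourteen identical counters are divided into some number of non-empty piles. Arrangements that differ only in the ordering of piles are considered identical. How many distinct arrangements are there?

Direct enumeration gives 135 partitions.

135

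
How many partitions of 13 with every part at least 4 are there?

Enumerating:
13
9, 4
8, 5
7, 6
5, 4, 4
Counting gives 5.

5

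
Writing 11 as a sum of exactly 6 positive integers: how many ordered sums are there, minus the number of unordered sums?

245

Compositions: C(10,5) = 252.
Partitions of 11 into exactly 6 parts: 7.
Difference: 252 − 7 = 245.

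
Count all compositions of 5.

Each of the 4 gaps between 5 units is either a break or not: 2^4 = 16.

16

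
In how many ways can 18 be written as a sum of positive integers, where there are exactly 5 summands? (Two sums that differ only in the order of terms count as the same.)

57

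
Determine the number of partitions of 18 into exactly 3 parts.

27

A partial list (first 12 by largest part):
16+1+1
15+2+1
14+3+1
14+2+2
13+4+1
13+3+2
12+5+1
12+4+2
12+3+3
11+6+1
11+5+2
11+4+3
…and 15 more, for 27 total.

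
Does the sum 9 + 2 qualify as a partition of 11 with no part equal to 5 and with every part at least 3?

The parts sum to 11, and the condition 'every summand is at least 3' is violated.

No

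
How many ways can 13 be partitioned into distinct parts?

18

The partitions of 13 that satisfy the conditions:
13
12, 1
11, 2
10, 3
10, 2, 1
9, 4
9, 3, 1
8, 5
8, 4, 1
8, 3, 2
7, 6
7, 5, 1
7, 4, 2
7, 3, 2, 1
6, 5, 2
6, 4, 3
6, 4, 2, 1
5, 4, 3, 1
Counting gives 18.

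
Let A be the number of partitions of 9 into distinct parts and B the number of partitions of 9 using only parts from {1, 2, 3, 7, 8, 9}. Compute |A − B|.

8

Partitions of 9 into distinct parts: 8.
Partitions of 9 using only parts from {1, 2, 3, 7, 8, 9}: 16.
|8 − 16| = 8.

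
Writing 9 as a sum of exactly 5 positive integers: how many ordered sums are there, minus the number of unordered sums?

Compositions: C(8,4) = 70.
Unordered (partitions into 5 parts): 5.
Difference: 70 − 5 = 65.

65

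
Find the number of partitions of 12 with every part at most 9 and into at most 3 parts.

They are:
9,3
9,2,1
8,4
8,3,1
8,2,2
7,5
7,4,1
7,3,2
6,6
6,5,1
6,4,2
6,3,3
5,5,2
5,4,3
4,4,4
Counting gives 15.

15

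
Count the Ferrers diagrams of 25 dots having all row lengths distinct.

142

A full systematic count gives 142.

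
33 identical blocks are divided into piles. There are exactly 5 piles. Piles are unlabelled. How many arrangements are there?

540

Counting exhaustively, 540 partitions satisfy the conditions.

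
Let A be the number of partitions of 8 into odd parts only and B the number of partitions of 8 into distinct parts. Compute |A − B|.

0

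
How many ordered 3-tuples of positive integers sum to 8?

By stars and bars with positive parts, the count is C(7,2) = 21.

21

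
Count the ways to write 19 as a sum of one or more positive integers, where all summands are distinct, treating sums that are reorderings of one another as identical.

54

A partial list (first 12 by largest part):
19
18,1
17,2
16,3
16,2,1
15,4
15,3,1
14,5
14,4,1
14,3,2
13,6
13,5,1
…and 42 more, for 54 total.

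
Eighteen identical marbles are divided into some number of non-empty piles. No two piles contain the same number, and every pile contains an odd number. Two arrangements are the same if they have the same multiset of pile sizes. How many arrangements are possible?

Listing the qualifying partitions of 18:
17, 1
15, 3
13, 5
11, 7
9, 5, 3, 1
Counting gives 5.

5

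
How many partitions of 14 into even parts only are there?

The partitions of 14 that satisfy the conditions:
14
12,2
10,4
10,2,2
8,6
8,4,2
8,2,2,2
6,6,2
6,4,4
6,4,2,2
6,2,2,2,2
4,4,4,2
4,4,2,2,2
4,2,2,2,2,2
2,2,2,2,2,2,2
Counting gives 15.

15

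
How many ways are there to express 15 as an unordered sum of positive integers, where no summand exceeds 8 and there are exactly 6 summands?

24

Enumerating:
1, 1, 1, 1, 3, 8
1, 1, 1, 2, 2, 8
1, 1, 1, 1, 4, 7
1, 1, 1, 2, 3, 7
1, 1, 2, 2, 2, 7
1, 1, 1, 1, 5, 6
1, 1, 1, 2, 4, 6
1, 1, 1, 3, 3, 6
1, 1, 2, 2, 3, 6
1, 2, 2, 2, 2, 6
1, 1, 1, 2, 5, 5
1, 1, 1, 3, 4, 5
1, 1, 2, 2, 4, 5
1, 1, 2, 3, 3, 5
1, 2, 2, 2, 3, 5
2, 2, 2, 2, 2, 5
1, 1, 1, 4, 4, 4
1, 1, 2, 3, 4, 4
1, 2, 2, 2, 4, 4
1, 1, 3, 3, 3, 4
1, 2, 2, 3, 3, 4
2, 2, 2, 2, 3, 4
1, 2, 3, 3, 3, 3
2, 2, 2, 3, 3, 3
Counting gives 24.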